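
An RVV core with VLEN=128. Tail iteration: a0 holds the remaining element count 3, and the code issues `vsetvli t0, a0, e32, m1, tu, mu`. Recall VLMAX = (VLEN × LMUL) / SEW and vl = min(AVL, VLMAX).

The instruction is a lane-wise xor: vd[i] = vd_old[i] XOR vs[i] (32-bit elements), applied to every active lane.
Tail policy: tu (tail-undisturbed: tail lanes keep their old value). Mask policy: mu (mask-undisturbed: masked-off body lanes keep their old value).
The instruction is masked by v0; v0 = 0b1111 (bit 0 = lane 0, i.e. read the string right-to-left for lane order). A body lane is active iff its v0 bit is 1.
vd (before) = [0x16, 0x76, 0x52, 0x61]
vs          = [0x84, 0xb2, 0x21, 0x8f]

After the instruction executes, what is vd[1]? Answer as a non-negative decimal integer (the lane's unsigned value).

vd[1] = 196

VLMAX = (128 × 1) / 32 = 4 lanes
AVL=3 ≤ VLMAX=4, so vl = 3
lane  0: xor(0x16,0x84) ⇒ 0x92
lane  1: xor(0x76,0xb2) ⇒ 0xc4
lane  2: xor(0x52,0x21) ⇒ 0x73
lane  3: tail/keep ⇒ 0x61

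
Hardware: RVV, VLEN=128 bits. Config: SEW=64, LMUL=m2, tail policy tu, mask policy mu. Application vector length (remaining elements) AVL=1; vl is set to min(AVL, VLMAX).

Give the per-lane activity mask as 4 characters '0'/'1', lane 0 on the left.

predicate = 1000

VLMAX = (128 × 2) / 64 = 4 lanes
vl ← min(1, 4) = 1
bits (lane 0 leftmost): 1000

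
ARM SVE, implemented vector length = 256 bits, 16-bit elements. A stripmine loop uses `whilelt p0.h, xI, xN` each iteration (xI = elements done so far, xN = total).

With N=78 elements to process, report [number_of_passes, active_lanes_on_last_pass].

register lanes = 256/16 = 16
iterations = ceil(78/16) = 5; final-pass vl = 14

[iterations, last_vl] = [5, 14]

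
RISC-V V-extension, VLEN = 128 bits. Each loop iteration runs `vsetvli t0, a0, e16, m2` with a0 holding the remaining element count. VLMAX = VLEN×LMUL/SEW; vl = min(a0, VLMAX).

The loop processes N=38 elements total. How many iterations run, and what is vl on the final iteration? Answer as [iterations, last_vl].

VLMAX = VLEN×LMUL/SEW = 128×2/16 = 16
N=38: ⌈38/16⌉ = 3 iters; last vl = 38 − 2×16 = 6

[iterations, last_vl] = [3, 6]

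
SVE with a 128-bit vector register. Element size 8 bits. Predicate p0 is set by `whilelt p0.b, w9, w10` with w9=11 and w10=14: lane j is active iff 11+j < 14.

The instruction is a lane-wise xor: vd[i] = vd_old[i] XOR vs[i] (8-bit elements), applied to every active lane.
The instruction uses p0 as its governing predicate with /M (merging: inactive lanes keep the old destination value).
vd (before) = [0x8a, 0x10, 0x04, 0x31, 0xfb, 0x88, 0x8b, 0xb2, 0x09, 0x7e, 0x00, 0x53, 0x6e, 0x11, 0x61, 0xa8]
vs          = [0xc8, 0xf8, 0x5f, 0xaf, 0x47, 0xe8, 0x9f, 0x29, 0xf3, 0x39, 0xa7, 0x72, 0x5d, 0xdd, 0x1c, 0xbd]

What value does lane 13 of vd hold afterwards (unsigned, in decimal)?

vd[13] = 17

lane count: 128 div 8 = 16
active while 11+j < 14, i.e. j ∈ [0,3) capped at 16 ⇒ 3
  i=0: xor(0x8a,0xc8) → 66
  i=1: xor(0x10,0xf8) → 232
  i=2: xor(0x04,0x5f) → 91
  i=3: tail/keep → 49
  i=4: tail/keep → 251
  i=5: tail/keep → 136
  i=6: tail/keep → 139
  i=7: tail/keep → 178
  i=8: tail/keep → 9
  i=9: tail/keep → 126
  i=10: tail/keep → 0
  i=11: tail/keep → 83
  i=12: tail/keep → 110
  i=13: tail/keep → 17
  i=14: tail/keep → 97
  i=15: tail/keep → 168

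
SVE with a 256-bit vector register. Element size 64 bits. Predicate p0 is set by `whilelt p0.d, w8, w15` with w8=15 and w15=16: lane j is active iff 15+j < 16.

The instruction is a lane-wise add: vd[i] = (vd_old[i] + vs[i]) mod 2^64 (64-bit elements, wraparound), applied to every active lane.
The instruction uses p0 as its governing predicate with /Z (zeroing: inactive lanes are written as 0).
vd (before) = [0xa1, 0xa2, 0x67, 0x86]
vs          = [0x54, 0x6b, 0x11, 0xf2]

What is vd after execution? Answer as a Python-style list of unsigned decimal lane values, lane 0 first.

256-bit reg / 64-bit elem → 4 lanes
p0[j] = (15+j < 16); true for j=0..0 → 1 lanes set
vd[0] add(0xa1,0x54) -> 0xf5
vd[1] tail/zero -> 0x00
vd[2] tail/zero -> 0x00
vd[3] tail/zero -> 0x00

vd = [245, 0, 0, 0]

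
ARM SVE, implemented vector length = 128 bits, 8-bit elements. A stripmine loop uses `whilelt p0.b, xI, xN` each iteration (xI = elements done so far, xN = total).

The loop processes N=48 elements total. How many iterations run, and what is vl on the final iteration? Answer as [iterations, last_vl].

lane count: 128 div 8 = 16
N=48: ⌈48/16⌉ = 3 iters; last vl = 48 − 2×16 = 16

[iterations, last_vl] = [3, 16]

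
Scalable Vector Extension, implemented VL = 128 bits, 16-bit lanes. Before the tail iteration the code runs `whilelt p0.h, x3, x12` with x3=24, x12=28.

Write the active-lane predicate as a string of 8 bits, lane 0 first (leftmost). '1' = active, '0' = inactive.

predicate = 11110000

128-bit reg / 16-bit elem → 8 lanes
active while 24+j < 28, i.e. j ∈ [0,4) capped at 8 ⇒ 4
bits (lane 0 leftmost): 11110000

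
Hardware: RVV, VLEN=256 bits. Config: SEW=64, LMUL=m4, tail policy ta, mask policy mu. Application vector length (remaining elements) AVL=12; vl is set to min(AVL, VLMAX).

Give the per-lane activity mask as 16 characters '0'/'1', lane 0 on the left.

predicate = 1111111111110000

lanes per group: 256·4/64 = 16
vl = min(AVL, VLMAX) = min(12, 16) = 12
bits (lane 0 leftmost): 1111111111110000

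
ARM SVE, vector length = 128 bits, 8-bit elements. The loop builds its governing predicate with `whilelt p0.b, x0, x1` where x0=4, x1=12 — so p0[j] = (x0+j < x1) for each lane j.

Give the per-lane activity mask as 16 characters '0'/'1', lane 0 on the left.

lane count: 128 div 8 = 16
whilelt: lane j active iff 4+j < 12 → j < 8 → 8 active
bits (lane 0 leftmost): 1111111100000000

predicate = 1111111100000000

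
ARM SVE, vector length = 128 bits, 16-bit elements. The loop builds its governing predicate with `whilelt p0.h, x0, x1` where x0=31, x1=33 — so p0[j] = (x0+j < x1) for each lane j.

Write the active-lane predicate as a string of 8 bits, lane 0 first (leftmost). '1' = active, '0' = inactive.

lane count: 128 div 16 = 8
whilelt: lane j active iff 31+j < 33 → j < 2 → 2 active
bits (lane 0 leftmost): 11000000

predicate = 11000000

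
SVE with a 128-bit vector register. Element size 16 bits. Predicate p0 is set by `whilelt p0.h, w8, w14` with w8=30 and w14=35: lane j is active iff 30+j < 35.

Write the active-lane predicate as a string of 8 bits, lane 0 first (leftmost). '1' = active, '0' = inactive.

predicate = 11111000

register lanes = 128/16 = 8
p0[j] = (30+j < 35); true for j=0..4 → 5 lanes set
bits (lane 0 leftmost): 11111000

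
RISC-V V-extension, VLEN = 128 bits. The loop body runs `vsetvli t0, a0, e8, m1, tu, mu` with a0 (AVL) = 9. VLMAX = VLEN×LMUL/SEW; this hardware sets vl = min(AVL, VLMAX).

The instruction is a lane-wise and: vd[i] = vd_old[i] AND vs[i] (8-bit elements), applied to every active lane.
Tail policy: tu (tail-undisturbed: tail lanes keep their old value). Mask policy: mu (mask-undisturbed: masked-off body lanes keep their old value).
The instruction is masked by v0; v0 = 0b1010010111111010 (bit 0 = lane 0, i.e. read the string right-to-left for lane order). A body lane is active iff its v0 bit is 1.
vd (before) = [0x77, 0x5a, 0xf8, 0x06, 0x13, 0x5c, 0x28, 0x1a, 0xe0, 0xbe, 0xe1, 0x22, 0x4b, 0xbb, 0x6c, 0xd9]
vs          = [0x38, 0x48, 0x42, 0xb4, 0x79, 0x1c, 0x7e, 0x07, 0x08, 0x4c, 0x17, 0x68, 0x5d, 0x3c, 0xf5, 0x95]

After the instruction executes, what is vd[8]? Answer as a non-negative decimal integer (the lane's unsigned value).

VLMAX = VLEN×LMUL/SEW = 128×1/8 = 16
vl ← min(9, 16) = 9
  i=0: mask-off/keep → 119
  i=1: and(0x5a,0x48) → 72
  i=2: mask-off/keep → 248
  i=3: and(0x06,0xb4) → 4
  i=4: and(0x13,0x79) → 17
  i=5: and(0x5c,0x1c) → 28
  i=6: and(0x28,0x7e) → 40
  i=7: and(0x1a,0x07) → 2
  i=8: and(0xe0,0x08) → 0
  i=9: tail/keep → 190
  i=10: tail/keep → 225
  i=11: tail/keep → 34
  i=12: tail/keep → 75
  i=13: tail/keep → 187
  i=14: tail/keep → 108
  i=15: tail/keep → 217

vd[8] = 0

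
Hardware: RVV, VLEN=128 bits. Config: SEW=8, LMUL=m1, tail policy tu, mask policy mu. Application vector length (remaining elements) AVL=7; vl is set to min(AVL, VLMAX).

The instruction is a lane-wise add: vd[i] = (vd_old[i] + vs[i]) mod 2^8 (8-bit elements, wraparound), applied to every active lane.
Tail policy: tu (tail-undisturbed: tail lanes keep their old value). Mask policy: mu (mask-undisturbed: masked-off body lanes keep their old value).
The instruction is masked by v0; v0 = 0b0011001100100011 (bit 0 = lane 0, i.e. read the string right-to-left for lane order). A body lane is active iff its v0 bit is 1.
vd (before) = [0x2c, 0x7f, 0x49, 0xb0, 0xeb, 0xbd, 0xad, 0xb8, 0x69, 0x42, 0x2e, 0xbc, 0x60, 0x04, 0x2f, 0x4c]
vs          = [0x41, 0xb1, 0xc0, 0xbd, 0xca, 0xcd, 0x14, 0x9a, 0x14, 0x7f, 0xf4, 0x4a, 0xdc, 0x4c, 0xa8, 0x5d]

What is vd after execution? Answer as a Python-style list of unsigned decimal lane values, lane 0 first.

vd = [109, 48, 73, 176, 235, 138, 173, 184, 105, 66, 46, 188, 96, 4, 47, 76]

lanes per group: 128·1/8 = 16
vl = min(AVL, VLMAX) = min(7, 16) = 7
  i=0: add(0x2c,0x41) → 109
  i=1: add(0x7f,0xb1) → 48
  i=2: mask-off/keep → 73
  i=3: mask-off/keep → 176
  i=4: mask-off/keep → 235
  i=5: add(0xbd,0xcd) → 138
  i=6: mask-off/keep → 173
  i=7: tail/keep → 184
  i=8: tail/keep → 105
  i=9: tail/keep → 66
  i=10: tail/keep → 46
  i=11: tail/keep → 188
  i=12: tail/keep → 96
  i=13: tail/keep → 4
  i=14: tail/keep → 47
  i=15: tail/keep → 76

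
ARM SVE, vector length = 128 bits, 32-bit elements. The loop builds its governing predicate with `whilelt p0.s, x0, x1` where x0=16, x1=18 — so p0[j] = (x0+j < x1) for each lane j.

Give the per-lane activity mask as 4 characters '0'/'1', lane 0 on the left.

register lanes = 128/32 = 4
p0[j] = (16+j < 18); true for j=0..1 → 2 lanes set
bits (lane 0 leftmost): 1100

predicate = 1100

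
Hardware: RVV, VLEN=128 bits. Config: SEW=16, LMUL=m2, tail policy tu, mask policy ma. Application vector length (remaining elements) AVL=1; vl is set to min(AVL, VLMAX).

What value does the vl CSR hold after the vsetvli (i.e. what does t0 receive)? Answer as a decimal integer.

lanes per group: 128·2/16 = 16
vl ← min(1, 16) = 1

vl = 1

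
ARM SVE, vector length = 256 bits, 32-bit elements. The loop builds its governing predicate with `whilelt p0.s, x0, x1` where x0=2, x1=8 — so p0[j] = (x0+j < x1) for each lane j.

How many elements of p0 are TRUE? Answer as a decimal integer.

vl = 6

lane count: 256 div 32 = 8
p0[j] = (2+j < 8); true for j=0..5 → 6 lanes set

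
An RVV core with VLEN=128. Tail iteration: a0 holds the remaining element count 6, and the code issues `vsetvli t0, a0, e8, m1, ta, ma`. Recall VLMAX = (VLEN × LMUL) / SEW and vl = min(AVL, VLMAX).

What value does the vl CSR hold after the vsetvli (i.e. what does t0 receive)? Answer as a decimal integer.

vl = 6

VLMAX = VLEN×LMUL/SEW = 128×1/8 = 16
vl = min(AVL, VLMAX) = min(6, 16) = 6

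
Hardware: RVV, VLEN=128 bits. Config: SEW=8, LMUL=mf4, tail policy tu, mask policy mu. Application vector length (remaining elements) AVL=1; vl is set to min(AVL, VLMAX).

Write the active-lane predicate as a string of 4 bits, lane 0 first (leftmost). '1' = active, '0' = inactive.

VLMAX = (128 × 1/4) / 8 = 4 lanes
AVL=1 ≤ VLMAX=4, so vl = 1
bits (lane 0 leftmost): 1000

predicate = 1000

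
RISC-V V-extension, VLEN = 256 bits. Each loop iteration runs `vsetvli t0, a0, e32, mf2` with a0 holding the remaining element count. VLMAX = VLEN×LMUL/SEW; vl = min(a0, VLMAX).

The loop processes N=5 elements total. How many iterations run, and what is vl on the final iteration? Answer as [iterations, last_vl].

[iterations, last_vl] = [2, 1]

lanes per group: 256·1/2/32 = 4
5 elements at 4/iter → 2 passes, remainder 1 on the last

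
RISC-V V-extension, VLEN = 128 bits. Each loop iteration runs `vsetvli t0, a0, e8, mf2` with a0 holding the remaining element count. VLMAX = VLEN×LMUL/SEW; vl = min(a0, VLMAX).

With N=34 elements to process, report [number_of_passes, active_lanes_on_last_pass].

[iterations, last_vl] = [5, 2]

lanes per group: 128·1/2/8 = 8
iterations = ceil(34/8) = 5; final-pass vl = 2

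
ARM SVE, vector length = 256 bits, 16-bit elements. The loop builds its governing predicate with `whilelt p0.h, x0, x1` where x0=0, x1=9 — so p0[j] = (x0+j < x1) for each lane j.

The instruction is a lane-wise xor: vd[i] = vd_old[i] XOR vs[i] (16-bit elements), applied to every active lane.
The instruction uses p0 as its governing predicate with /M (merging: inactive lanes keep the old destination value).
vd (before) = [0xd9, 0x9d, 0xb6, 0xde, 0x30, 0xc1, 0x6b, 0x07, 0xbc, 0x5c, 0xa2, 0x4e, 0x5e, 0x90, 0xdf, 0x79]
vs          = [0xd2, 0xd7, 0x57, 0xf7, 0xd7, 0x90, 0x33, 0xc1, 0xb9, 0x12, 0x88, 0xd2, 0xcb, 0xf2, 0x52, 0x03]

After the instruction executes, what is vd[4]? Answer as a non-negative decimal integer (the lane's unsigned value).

register lanes = 256/16 = 16
active while 0+j < 9, i.e. j ∈ [0,9) capped at 16 ⇒ 9
[0] xor(0xd9,0xd2) = 0x0b
[1] xor(0x9d,0xd7) = 0x4a
[2] xor(0xb6,0x57) = 0xe1
[3] xor(0xde,0xf7) = 0x29
[4] xor(0x30,0xd7) = 0xe7
[5] xor(0xc1,0x90) = 0x51
[6] xor(0x6b,0x33) = 0x58
[7] xor(0x07,0xc1) = 0xc6
[8] xor(0xbc,0xb9) = 0x05
[9] tail/keep = 0x5c
[10] tail/keep = 0xa2
[11] tail/keep = 0x4e
[12] tail/keep = 0x5e
[13] tail/keep = 0x90
[14] tail/keep = 0xdf
[15] tail/keep = 0x79

vd[4] = 231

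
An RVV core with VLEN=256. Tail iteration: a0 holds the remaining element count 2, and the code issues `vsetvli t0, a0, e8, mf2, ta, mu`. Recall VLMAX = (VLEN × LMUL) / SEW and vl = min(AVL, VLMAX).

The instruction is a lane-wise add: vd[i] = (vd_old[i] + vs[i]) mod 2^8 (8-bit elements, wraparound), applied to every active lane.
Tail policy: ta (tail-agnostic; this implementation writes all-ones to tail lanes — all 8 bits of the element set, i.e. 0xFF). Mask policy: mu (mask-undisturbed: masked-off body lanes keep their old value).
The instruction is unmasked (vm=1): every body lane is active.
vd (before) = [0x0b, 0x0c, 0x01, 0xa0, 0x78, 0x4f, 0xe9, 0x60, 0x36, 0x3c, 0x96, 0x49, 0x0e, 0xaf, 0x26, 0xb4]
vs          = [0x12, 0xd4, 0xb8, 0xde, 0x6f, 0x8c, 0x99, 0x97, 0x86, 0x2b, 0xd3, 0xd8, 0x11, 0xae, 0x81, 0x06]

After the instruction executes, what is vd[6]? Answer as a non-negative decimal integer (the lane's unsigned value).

lanes per group: 256·1/2/8 = 16
vl ← min(2, 16) = 2
  i=0: add(0x0b,0x12) → 29
  i=1: add(0x0c,0xd4) → 224
  i=2: tail/ones → 255
  i=3: tail/ones → 255
  i=4: tail/ones → 255
  i=5: tail/ones → 255
  i=6: tail/ones → 255
  i=7: tail/ones → 255
  i=8: tail/ones → 255
  i=9: tail/ones → 255
  i=10: tail/ones → 255
  i=11: tail/ones → 255
  i=12: tail/ones → 255
  i=13: tail/ones → 255
  i=14: tail/ones → 255
  i=15: tail/ones → 255

vd[6] = 255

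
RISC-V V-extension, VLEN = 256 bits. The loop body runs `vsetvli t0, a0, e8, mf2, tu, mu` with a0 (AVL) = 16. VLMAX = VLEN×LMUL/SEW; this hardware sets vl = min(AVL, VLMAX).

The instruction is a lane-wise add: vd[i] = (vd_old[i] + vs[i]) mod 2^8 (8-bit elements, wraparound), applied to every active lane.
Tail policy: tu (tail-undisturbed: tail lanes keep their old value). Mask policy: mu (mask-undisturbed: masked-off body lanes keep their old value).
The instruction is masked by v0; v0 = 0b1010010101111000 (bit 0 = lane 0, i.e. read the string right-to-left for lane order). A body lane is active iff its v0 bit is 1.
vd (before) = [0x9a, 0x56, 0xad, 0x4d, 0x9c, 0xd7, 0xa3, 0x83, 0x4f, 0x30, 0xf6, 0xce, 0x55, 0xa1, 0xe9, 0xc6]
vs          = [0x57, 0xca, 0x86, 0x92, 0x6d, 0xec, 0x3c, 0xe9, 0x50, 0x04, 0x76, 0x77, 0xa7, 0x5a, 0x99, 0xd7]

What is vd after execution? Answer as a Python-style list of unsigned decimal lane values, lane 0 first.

vd = [154, 86, 173, 223, 9, 195, 223, 131, 159, 48, 108, 206, 85, 251, 233, 157]

VLMAX = (256 × 1/2) / 8 = 16 lanes
AVL=16 ≤ VLMAX=16, so vl = 16
lane  0: mask-off/keep ⇒ 0x9a
lane  1: mask-off/keep ⇒ 0x56
lane  2: mask-off/keep ⇒ 0xad
lane  3: add(0x4d,0x92) ⇒ 0xdf
lane  4: add(0x9c,0x6d) ⇒ 0x09
lane  5: add(0xd7,0xec) ⇒ 0xc3
lane  6: add(0xa3,0x3c) ⇒ 0xdf
lane  7: mask-off/keep ⇒ 0x83
lane  8: add(0x4f,0x50) ⇒ 0x9f
lane  9: mask-off/keep ⇒ 0x30
lane 10: add(0xf6,0x76) ⇒ 0x6c
lane 11: mask-off/keep ⇒ 0xce
lane 12: mask-off/keep ⇒ 0x55
lane 13: add(0xa1,0x5a) ⇒ 0xfb
lane 14: mask-off/keep ⇒ 0xe9
lane 15: add(0xc6,0xd7) ⇒ 0x9d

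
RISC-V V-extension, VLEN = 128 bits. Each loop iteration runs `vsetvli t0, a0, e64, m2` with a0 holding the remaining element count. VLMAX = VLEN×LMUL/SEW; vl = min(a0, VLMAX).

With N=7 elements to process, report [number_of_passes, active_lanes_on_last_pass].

[iterations, last_vl] = [2, 3]

lanes per group: 128·2/64 = 4
7 elements at 4/iter → 2 passes, remainder 3 on the last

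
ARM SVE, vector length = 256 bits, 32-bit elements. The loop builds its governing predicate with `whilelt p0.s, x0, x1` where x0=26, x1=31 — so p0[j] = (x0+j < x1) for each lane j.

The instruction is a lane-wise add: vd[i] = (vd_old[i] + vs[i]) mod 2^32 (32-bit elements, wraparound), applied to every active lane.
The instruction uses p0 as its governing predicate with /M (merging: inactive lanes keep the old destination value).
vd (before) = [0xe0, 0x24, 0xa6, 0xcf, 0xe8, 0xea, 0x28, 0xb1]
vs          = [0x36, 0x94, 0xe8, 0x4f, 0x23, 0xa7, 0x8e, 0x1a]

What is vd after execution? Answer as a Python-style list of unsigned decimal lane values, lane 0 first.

vd = [278, 184, 398, 286, 267, 234, 40, 177]

256-bit reg / 32-bit elem → 8 lanes
active while 26+j < 31, i.e. j ∈ [0,5) capped at 8 ⇒ 5
[0] add(0xe0,0x36) = 0x116
[1] add(0x24,0x94) = 0xb8
[2] add(0xa6,0xe8) = 0x18e
[3] add(0xcf,0x4f) = 0x11e
[4] add(0xe8,0x23) = 0x10b
[5] tail/keep = 0xea
[6] tail/keep = 0x28
[7] tail/keep = 0xb1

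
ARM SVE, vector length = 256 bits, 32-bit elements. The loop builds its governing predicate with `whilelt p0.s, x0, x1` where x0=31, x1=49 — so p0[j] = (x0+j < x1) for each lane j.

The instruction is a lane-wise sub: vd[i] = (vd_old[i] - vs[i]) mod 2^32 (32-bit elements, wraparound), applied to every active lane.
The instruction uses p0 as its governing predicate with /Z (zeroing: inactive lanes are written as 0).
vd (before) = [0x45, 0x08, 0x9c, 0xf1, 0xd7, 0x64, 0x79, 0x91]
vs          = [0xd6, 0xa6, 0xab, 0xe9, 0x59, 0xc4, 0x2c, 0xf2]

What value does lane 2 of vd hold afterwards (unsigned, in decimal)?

register lanes = 256/32 = 8
active while 31+j < 49, i.e. j ∈ [0,18) capped at 8 ⇒ 8
vd[0] sub(0x45,0xd6) -> 0xffffff6f
vd[1] sub(0x08,0xa6) -> 0xffffff62
vd[2] sub(0x9c,0xab) -> 0xfffffff1
vd[3] sub(0xf1,0xe9) -> 0x08
vd[4] sub(0xd7,0x59) -> 0x7e
vd[5] sub(0x64,0xc4) -> 0xffffffa0
vd[6] sub(0x79,0x2c) -> 0x4d
vd[7] sub(0x91,0xf2) -> 0xffffff9f

vd[2] = 4294967281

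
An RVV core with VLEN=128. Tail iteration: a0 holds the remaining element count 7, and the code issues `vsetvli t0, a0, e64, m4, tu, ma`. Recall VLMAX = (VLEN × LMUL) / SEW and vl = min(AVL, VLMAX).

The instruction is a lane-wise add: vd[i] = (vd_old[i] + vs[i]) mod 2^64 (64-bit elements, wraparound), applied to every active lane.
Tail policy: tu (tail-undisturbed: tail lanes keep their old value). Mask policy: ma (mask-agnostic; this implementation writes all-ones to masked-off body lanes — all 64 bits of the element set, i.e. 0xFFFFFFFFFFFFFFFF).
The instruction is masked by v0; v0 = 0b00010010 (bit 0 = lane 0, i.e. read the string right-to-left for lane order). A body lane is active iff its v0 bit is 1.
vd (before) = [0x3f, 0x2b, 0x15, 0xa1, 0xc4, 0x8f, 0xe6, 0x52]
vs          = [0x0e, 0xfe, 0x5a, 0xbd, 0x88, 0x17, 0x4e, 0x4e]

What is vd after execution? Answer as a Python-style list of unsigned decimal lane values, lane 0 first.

VLMAX = VLEN×LMUL/SEW = 128×4/64 = 8
AVL=7 ≤ VLMAX=8, so vl = 7
vd[0] mask-off/ones -> 0xffffffffffffffff
vd[1] add(0x2b,0xfe) -> 0x129
vd[2] mask-off/ones -> 0xffffffffffffffff
vd[3] mask-off/ones -> 0xffffffffffffffff
vd[4] add(0xc4,0x88) -> 0x14c
vd[5] mask-off/ones -> 0xffffffffffffffff
vd[6] mask-off/ones -> 0xffffffffffffffff
vd[7] tail/keep -> 0x52

vd = [18446744073709551615, 297, 18446744073709551615, 18446744073709551615, 332, 18446744073709551615, 18446744073709551615, 82]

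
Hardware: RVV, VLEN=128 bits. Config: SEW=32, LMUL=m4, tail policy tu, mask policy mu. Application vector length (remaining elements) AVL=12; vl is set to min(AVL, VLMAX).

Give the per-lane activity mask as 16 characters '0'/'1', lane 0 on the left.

predicate = 1111111111110000

VLMAX = VLEN×LMUL/SEW = 128×4/32 = 16
vl = min(AVL, VLMAX) = min(12, 16) = 12
bits (lane 0 leftmost): 1111111111110000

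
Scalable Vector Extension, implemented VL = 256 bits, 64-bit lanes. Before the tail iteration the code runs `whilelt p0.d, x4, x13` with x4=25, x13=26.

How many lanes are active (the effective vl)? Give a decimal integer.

256-bit reg / 64-bit elem → 4 lanes
whilelt: lane j active iff 25+j < 26 → j < 1 → 1 active

vl = 1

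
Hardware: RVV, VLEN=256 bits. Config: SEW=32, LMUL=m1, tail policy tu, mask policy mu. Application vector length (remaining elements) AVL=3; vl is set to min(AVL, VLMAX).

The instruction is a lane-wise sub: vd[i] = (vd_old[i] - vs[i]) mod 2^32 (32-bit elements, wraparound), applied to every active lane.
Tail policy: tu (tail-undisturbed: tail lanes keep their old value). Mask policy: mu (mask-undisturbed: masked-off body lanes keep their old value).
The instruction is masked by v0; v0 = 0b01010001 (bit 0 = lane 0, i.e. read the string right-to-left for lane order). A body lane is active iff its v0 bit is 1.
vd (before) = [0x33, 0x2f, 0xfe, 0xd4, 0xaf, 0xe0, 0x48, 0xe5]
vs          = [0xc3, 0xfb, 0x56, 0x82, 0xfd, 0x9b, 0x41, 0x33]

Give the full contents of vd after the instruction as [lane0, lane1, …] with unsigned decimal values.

VLMAX = VLEN×LMUL/SEW = 256×1/32 = 8
vl ← min(3, 8) = 3
[0] sub(0x33,0xc3) = 0xffffff70
[1] mask-off/keep = 0x2f
[2] mask-off/keep = 0xfe
[3] tail/keep = 0xd4
[4] tail/keep = 0xaf
[5] tail/keep = 0xe0
[6] tail/keep = 0x48
[7] tail/keep = 0xe5

vd = [4294967152, 47, 254, 212, 175, 224, 72, 229]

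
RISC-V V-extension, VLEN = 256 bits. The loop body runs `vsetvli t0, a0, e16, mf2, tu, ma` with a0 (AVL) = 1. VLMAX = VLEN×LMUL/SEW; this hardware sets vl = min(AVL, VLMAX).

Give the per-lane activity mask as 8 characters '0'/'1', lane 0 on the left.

predicate = 10000000

VLMAX = VLEN×LMUL/SEW = 256×1/2/16 = 8
AVL=1 ≤ VLMAX=8, so vl = 1
bits (lane 0 leftmost): 10000000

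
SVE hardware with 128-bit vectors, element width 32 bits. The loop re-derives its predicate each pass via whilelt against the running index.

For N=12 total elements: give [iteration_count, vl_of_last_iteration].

lane count: 128 div 32 = 4
iterations = ceil(12/4) = 3; final-pass vl = 4

[iterations, last_vl] = [3, 4]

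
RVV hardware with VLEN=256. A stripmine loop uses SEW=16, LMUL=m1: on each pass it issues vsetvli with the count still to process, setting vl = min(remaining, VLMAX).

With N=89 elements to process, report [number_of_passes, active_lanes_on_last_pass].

[iterations, last_vl] = [6, 9]

VLMAX = VLEN×LMUL/SEW = 256×1/16 = 16
iterations = ceil(89/16) = 6; final-pass vl = 9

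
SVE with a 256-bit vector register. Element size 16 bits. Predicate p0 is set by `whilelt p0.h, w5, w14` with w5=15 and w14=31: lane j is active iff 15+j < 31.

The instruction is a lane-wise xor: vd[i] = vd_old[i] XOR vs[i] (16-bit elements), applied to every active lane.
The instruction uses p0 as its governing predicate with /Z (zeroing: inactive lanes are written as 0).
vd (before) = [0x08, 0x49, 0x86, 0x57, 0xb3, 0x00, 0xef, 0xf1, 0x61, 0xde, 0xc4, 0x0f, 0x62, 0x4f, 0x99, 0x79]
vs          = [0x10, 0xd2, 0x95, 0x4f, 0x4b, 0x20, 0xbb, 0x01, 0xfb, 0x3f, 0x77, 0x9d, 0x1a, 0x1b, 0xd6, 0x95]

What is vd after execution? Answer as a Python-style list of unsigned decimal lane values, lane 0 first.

256-bit reg / 16-bit elem → 16 lanes
active while 15+j < 31, i.e. j ∈ [0,16) capped at 16 ⇒ 16
lane  0: xor(0x08,0x10) ⇒ 0x18
lane  1: xor(0x49,0xd2) ⇒ 0x9b
lane  2: xor(0x86,0x95) ⇒ 0x13
lane  3: xor(0x57,0x4f) ⇒ 0x18
lane  4: xor(0xb3,0x4b) ⇒ 0xf8
lane  5: xor(0x00,0x20) ⇒ 0x20
lane  6: xor(0xef,0xbb) ⇒ 0x54
lane  7: xor(0xf1,0x01) ⇒ 0xf0
lane  8: xor(0x61,0xfb) ⇒ 0x9a
lane  9: xor(0xde,0x3f) ⇒ 0xe1
lane 10: xor(0xc4,0x77) ⇒ 0xb3
lane 11: xor(0x0f,0x9d) ⇒ 0x92
lane 12: xor(0x62,0x1a) ⇒ 0x78
lane 13: xor(0x4f,0x1b) ⇒ 0x54
lane 14: xor(0x99,0xd6) ⇒ 0x4f
lane 15: xor(0x79,0x95) ⇒ 0xec

vd = [24, 155, 19, 24, 248, 32, 84, 240, 154, 225, 179, 146, 120, 84, 79, 236]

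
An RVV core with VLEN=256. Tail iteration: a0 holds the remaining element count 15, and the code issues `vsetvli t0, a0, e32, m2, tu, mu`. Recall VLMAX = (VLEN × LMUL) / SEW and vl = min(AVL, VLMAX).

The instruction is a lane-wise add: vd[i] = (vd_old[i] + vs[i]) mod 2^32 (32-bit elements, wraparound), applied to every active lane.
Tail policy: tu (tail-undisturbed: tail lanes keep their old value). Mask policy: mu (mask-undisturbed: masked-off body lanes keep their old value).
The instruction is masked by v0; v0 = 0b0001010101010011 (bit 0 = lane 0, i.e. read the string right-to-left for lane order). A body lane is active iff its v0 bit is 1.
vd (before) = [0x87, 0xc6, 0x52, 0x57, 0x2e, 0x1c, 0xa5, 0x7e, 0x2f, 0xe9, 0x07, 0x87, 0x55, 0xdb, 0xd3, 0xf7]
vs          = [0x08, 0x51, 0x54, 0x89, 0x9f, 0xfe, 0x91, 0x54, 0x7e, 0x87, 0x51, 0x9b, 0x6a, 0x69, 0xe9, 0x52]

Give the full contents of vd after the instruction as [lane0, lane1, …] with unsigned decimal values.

vd = [143, 279, 82, 87, 205, 28, 310, 126, 173, 233, 88, 135, 191, 219, 211, 247]

VLMAX = VLEN×LMUL/SEW = 256×2/32 = 16
vl ← min(15, 16) = 15
lane  0: add(0x87,0x08) ⇒ 0x8f
lane  1: add(0xc6,0x51) ⇒ 0x117
lane  2: mask-off/keep ⇒ 0x52
lane  3: mask-off/keep ⇒ 0x57
lane  4: add(0x2e,0x9f) ⇒ 0xcd
lane  5: mask-off/keep ⇒ 0x1c
lane  6: add(0xa5,0x91) ⇒ 0x136
lane  7: mask-off/keep ⇒ 0x7e
lane  8: add(0x2f,0x7e) ⇒ 0xad
lane  9: mask-off/keep ⇒ 0xe9
lane 10: add(0x07,0x51) ⇒ 0x58
lane 11: mask-off/keep ⇒ 0x87
lane 12: add(0x55,0x6a) ⇒ 0xbf
lane 13: mask-off/keep ⇒ 0xdb
lane 14: mask-off/keep ⇒ 0xd3
lane 15: tail/keep ⇒ 0xf7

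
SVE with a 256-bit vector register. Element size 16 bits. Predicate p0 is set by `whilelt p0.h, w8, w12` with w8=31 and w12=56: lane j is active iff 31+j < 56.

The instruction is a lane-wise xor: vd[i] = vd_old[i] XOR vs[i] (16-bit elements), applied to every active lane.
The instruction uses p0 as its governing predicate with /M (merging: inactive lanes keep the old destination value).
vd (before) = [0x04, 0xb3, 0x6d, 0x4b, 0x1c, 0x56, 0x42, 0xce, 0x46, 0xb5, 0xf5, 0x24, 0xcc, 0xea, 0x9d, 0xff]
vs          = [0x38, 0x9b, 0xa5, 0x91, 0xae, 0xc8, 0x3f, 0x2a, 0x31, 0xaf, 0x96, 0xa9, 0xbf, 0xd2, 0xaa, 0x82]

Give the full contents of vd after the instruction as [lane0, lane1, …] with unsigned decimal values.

vd = [60, 40, 200, 218, 178, 158, 125, 228, 119, 26, 99, 141, 115, 56, 55, 125]

256-bit reg / 16-bit elem → 16 lanes
p0[j] = (31+j < 56); true for j=0..15 → 16 lanes set
lane  0: xor(0x04,0x38) ⇒ 0x3c
lane  1: xor(0xb3,0x9b) ⇒ 0x28
lane  2: xor(0x6d,0xa5) ⇒ 0xc8
lane  3: xor(0x4b,0x91) ⇒ 0xda
lane  4: xor(0x1c,0xae) ⇒ 0xb2
lane  5: xor(0x56,0xc8) ⇒ 0x9e
lane  6: xor(0x42,0x3f) ⇒ 0x7d
lane  7: xor(0xce,0x2a) ⇒ 0xe4
lane  8: xor(0x46,0x31) ⇒ 0x77
lane  9: xor(0xb5,0xaf) ⇒ 0x1a
lane 10: xor(0xf5,0x96) ⇒ 0x63
lane 11: xor(0x24,0xa9) ⇒ 0x8d
lane 12: xor(0xcc,0xbf) ⇒ 0x73
lane 13: xor(0xea,0xd2) ⇒ 0x38
lane 14: xor(0x9d,0xaa) ⇒ 0x37
lane 15: xor(0xff,0x82) ⇒ 0x7d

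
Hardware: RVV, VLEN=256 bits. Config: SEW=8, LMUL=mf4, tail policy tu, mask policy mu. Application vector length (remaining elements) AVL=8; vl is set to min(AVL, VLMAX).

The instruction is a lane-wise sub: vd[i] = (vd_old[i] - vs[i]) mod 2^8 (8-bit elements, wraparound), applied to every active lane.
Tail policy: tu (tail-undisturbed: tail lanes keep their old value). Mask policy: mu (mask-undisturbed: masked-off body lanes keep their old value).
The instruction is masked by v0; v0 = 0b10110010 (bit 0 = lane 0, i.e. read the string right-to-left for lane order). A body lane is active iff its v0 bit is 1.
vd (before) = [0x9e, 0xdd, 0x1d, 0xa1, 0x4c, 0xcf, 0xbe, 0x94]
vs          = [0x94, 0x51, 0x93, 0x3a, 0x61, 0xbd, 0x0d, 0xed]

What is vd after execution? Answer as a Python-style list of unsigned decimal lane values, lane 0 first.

vd = [158, 140, 29, 161, 235, 18, 190, 167]

lanes per group: 256·1/4/8 = 8
AVL=8 ≤ VLMAX=8, so vl = 8
[0] mask-off/keep = 0x9e
[1] sub(0xdd,0x51) = 0x8c
[2] mask-off/keep = 0x1d
[3] mask-off/keep = 0xa1
[4] sub(0x4c,0x61) = 0xeb
[5] sub(0xcf,0xbd) = 0x12
[6] mask-off/keep = 0xbe
[7] sub(0x94,0xed) = 0xa7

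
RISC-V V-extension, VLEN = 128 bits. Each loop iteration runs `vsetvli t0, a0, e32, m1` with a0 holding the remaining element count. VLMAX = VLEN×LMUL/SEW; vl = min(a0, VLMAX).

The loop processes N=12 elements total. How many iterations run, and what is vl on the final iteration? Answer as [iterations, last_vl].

[iterations, last_vl] = [3, 4]

VLMAX = (128 × 1) / 32 = 4 lanes
12 elements at 4/iter → 3 passes, remainder 4 on the last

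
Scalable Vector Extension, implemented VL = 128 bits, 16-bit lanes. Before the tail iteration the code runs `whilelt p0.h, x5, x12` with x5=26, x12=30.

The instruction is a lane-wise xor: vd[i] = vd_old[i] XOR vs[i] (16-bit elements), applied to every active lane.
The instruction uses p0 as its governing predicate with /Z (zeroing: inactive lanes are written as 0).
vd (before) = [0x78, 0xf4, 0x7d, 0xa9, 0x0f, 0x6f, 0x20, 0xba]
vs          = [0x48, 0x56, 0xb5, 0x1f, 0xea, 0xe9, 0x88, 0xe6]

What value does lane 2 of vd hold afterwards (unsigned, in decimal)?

vd[2] = 200

128-bit reg / 16-bit elem → 8 lanes
p0[j] = (26+j < 30); true for j=0..3 → 4 lanes set
vd[0] xor(0x78,0x48) -> 0x30
vd[1] xor(0xf4,0x56) -> 0xa2
vd[2] xor(0x7d,0xb5) -> 0xc8
vd[3] xor(0xa9,0x1f) -> 0xb6
vd[4] tail/zero -> 0x00
vd[5] tail/zero -> 0x00
vd[6] tail/zero -> 0x00
vd[7] tail/zero -> 0x00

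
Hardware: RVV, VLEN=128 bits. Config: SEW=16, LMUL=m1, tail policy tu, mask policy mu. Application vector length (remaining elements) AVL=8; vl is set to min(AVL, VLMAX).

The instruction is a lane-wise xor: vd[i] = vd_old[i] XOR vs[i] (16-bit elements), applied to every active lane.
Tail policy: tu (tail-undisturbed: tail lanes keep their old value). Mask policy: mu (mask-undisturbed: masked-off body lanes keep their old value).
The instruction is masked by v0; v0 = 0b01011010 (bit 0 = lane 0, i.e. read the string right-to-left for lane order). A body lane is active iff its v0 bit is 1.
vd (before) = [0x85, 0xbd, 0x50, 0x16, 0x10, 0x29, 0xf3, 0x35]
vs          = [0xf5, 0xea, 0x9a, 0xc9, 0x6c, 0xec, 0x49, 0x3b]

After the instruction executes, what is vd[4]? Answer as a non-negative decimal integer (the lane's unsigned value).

vd[4] = 124

VLMAX = (128 × 1) / 16 = 8 lanes
vl = min(AVL, VLMAX) = min(8, 8) = 8
  i=0: mask-off/keep → 133
  i=1: xor(0xbd,0xea) → 87
  i=2: mask-off/keep → 80
  i=3: xor(0x16,0xc9) → 223
  i=4: xor(0x10,0x6c) → 124
  i=5: mask-off/keep → 41
  i=6: xor(0xf3,0x49) → 186
  i=7: mask-off/keep → 53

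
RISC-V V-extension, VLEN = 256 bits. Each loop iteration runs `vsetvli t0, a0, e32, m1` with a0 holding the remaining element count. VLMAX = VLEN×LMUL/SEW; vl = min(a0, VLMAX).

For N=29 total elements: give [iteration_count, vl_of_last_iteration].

VLMAX = (256 × 1) / 32 = 8 lanes
N=29: ⌈29/8⌉ = 4 iters; last vl = 29 − 3×8 = 5

[iterations, last_vl] = [4, 5]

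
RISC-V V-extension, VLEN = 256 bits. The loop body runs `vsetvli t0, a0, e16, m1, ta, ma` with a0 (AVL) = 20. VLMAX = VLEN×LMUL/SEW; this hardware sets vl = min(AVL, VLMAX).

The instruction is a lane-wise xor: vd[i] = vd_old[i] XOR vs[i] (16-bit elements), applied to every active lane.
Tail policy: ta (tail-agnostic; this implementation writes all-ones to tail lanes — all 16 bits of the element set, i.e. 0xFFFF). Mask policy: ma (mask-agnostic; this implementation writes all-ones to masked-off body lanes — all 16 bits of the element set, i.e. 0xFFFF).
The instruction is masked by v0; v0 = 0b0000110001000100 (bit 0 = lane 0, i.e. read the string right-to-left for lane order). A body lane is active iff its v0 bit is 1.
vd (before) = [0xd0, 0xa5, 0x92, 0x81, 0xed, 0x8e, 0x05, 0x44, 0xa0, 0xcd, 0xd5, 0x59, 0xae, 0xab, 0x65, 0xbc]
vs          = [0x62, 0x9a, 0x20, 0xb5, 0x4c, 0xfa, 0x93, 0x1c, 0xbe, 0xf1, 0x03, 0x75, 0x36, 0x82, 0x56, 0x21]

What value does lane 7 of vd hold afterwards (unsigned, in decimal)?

lanes per group: 256·1/16 = 16
vl ← min(20, 16) = 16
vd[0] mask-off/ones -> 0xffff
vd[1] mask-off/ones -> 0xffff
vd[2] xor(0x92,0x20) -> 0xb2
vd[3] mask-off/ones -> 0xffff
vd[4] mask-off/ones -> 0xffff
vd[5] mask-off/ones -> 0xffff
vd[6] xor(0x05,0x93) -> 0x96
vd[7] mask-off/ones -> 0xffff
vd[8] mask-off/ones -> 0xffff
vd[9] mask-off/ones -> 0xffff
vd[10] xor(0xd5,0x03) -> 0xd6
vd[11] xor(0x59,0x75) -> 0x2c
vd[12] mask-off/ones -> 0xffff
vd[13] mask-off/ones -> 0xffff
vd[14] mask-off/ones -> 0xffff
vd[15] mask-off/ones -> 0xffff

vd[7] = 65535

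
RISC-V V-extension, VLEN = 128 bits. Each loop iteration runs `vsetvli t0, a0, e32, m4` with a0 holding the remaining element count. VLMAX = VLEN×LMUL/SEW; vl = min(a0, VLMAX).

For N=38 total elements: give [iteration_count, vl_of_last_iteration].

VLMAX = VLEN×LMUL/SEW = 128×4/32 = 16
38 elements at 16/iter → 3 passes, remainder 6 on the last

[iterations, last_vl] = [3, 6]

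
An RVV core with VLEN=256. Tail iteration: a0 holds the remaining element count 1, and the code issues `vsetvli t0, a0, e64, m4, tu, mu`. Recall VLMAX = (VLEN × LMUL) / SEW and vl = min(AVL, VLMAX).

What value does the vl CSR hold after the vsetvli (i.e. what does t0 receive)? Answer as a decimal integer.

vl = 1

VLMAX = (256 × 4) / 64 = 16 lanes
vl ← min(1, 16) = 1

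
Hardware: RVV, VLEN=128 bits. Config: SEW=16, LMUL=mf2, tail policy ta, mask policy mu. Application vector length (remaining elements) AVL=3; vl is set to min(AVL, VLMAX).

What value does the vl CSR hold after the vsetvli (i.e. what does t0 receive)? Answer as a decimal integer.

lanes per group: 128·1/2/16 = 4
vl ← min(3, 4) = 3

vl = 3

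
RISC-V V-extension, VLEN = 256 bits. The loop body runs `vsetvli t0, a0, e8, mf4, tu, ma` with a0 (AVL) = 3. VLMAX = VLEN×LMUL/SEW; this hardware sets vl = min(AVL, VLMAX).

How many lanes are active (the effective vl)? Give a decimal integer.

vl = 3

VLMAX = VLEN×LMUL/SEW = 256×1/4/8 = 8
AVL=3 ≤ VLMAX=8, so vl = 3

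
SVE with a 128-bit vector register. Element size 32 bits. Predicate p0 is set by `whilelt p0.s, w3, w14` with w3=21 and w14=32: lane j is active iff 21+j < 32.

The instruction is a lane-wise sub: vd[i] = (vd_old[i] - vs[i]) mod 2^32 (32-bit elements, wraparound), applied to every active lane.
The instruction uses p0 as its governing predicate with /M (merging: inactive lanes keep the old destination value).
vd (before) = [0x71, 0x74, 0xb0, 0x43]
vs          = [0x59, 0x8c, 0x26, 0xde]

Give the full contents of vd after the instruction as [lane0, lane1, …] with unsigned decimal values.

lane count: 128 div 32 = 4
whilelt: lane j active iff 21+j < 32 → j < 11 → 4 active
  i=0: sub(0x71,0x59) → 24
  i=1: sub(0x74,0x8c) → 4294967272
  i=2: sub(0xb0,0x26) → 138
  i=3: sub(0x43,0xde) → 4294967141

vd = [24, 4294967272, 138, 4294967141]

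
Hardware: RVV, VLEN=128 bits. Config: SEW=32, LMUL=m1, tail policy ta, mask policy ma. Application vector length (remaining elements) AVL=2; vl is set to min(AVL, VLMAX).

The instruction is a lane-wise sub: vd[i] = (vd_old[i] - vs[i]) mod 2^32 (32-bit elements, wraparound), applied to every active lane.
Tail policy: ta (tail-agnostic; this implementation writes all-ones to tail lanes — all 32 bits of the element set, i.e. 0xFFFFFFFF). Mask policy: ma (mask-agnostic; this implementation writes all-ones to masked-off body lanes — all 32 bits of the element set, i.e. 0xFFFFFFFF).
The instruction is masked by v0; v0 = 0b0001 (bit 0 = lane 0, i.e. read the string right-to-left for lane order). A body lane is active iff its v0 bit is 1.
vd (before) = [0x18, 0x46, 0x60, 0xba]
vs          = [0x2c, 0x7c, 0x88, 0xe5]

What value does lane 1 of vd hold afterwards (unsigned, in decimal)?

VLMAX = (128 × 1) / 32 = 4 lanes
vl ← min(2, 4) = 2
lane  0: sub(0x18,0x2c) ⇒ 0xffffffec
lane  1: mask-off/ones ⇒ 0xffffffff
lane  2: tail/ones ⇒ 0xffffffff
lane  3: tail/ones ⇒ 0xffffffff

vd[1] = 4294967295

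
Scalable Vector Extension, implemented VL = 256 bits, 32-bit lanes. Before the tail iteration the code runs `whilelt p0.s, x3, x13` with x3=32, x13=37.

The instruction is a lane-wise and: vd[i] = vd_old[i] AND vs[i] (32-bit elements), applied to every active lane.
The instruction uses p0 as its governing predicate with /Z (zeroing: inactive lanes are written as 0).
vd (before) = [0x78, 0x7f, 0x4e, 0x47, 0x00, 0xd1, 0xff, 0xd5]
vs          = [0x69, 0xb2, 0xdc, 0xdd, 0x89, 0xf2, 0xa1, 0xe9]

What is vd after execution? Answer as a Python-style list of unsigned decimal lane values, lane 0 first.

register lanes = 256/32 = 8
active while 32+j < 37, i.e. j ∈ [0,5) capped at 8 ⇒ 5
vd[0] and(0x78,0x69) -> 0x68
vd[1] and(0x7f,0xb2) -> 0x32
vd[2] and(0x4e,0xdc) -> 0x4c
vd[3] and(0x47,0xdd) -> 0x45
vd[4] and(0x00,0x89) -> 0x00
vd[5] tail/zero -> 0x00
vd[6] tail/zero -> 0x00
vd[7] tail/zero -> 0x00

vd = [104, 50, 76, 69, 0, 0, 0, 0]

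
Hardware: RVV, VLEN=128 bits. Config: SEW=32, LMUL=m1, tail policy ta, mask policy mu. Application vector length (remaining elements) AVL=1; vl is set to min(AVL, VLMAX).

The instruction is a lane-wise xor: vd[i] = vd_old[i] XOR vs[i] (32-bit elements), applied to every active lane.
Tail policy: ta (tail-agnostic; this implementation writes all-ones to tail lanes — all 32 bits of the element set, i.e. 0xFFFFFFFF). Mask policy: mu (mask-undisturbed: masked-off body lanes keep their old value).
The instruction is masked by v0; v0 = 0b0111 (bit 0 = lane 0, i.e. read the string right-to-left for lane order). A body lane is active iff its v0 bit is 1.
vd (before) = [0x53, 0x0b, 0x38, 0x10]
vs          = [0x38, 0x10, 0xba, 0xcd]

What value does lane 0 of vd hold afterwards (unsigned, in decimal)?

vd[0] = 107

lanes per group: 128·1/32 = 4
vl = min(AVL, VLMAX) = min(1, 4) = 1
[0] xor(0x53,0x38) = 0x6b
[1] tail/ones = 0xffffffff
[2] tail/ones = 0xffffffff
[3] tail/ones = 0xffffffff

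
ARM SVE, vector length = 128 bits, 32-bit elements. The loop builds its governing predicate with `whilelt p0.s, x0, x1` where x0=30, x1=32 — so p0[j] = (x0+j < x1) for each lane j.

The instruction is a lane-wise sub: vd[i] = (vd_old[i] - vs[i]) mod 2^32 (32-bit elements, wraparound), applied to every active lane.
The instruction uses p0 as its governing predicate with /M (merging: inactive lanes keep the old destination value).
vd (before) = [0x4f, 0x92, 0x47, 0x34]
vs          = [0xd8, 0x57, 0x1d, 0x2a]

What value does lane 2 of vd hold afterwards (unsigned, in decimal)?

vd[2] = 71

lane count: 128 div 32 = 4
p0[j] = (30+j < 32); true for j=0..1 → 2 lanes set
lane  0: sub(0x4f,0xd8) ⇒ 0xffffff77
lane  1: sub(0x92,0x57) ⇒ 0x3b
lane  2: tail/keep ⇒ 0x47
lane  3: tail/keep ⇒ 0x34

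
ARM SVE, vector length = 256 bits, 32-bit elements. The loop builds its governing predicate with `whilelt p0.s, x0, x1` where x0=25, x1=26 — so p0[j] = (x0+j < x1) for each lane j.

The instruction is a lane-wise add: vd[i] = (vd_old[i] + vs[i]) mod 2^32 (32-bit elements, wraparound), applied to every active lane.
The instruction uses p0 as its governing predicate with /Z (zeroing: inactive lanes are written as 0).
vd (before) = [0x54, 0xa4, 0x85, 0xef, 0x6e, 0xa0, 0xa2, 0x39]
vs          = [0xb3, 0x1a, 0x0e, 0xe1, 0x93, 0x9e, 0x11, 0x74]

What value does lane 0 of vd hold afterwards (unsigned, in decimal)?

register lanes = 256/32 = 8
active while 25+j < 26, i.e. j ∈ [0,1) capped at 8 ⇒ 1
[0] add(0x54,0xb3) = 0x107
[1] tail/zero = 0x00
[2] tail/zero = 0x00
[3] tail/zero = 0x00
[4] tail/zero = 0x00
[5] tail/zero = 0x00
[6] tail/zero = 0x00
[7] tail/zero = 0x00

vd[0] = 263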